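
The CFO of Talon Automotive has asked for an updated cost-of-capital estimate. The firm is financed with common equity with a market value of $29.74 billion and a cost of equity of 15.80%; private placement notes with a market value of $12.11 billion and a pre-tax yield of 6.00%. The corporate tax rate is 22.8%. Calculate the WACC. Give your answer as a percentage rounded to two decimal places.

12.57%

Total capital V = 29.74 + 12.11 = 41.85.
Equity: weight = 29.74/41.85 = 0.7106; cost = 15.8%.
Private placement notes: weight = 12.11/41.85 = 0.2894; after-tax cost = 6% × (1 − 22.8%) = 4.6320%.
WACC = 0.7106 × 15.8000% + 0.2894 × 4.6320% = 12.5684%.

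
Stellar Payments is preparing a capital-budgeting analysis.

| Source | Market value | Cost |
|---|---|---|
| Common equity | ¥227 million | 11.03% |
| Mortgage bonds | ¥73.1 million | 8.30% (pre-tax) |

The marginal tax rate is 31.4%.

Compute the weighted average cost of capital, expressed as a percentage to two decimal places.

9.73%

Total capital V = 227 + 73.1 = 300.1.
Equity: weight = 227/300.1 = 0.7564; cost = 11.03%.
Mortgage bonds: weight = 73.1/300.1 = 0.2436; after-tax cost = 8.3% × (1 − 31.4%) = 5.6938%.
WACC = 0.7564 × 11.0300% + 0.2436 × 5.6938% = 9.7302%.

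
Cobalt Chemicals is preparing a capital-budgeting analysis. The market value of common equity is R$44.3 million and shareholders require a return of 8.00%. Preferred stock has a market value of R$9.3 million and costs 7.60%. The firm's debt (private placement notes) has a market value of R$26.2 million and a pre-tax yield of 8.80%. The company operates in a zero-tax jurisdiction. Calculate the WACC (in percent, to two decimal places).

Total capital V = 44.3 + 9.3 + 26.2 = 79.8.
Equity: weight = 44.3/79.8 = 0.5551; cost = 8%.
Preferred: weight = 9.3/79.8 = 0.1165; cost = 7.6%.
Private placement notes: weight = 26.2/79.8 = 0.3283; after-tax cost = 8.8% × (1 − 0%) = 8.8000%.
WACC = 0.5551 × 8.0000% + 0.1165 × 7.6000% + 0.3283 × 8.8000% = 8.2160%.

8.22%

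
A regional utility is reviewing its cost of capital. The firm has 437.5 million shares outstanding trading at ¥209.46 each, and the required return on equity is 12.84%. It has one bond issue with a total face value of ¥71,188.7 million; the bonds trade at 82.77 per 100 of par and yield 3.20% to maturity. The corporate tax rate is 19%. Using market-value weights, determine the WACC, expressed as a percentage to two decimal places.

Market value of equity E = 209.46 × 437.5m = 91638.75m. Market value of debt D = 71188.7m × 82.77/100 = 58922.88699m.
Total capital V = 91638.75 + 58922.88699 = 150561.63699.
Equity: weight = 91638.75/150561.63699 = 0.6086; cost = 12.84%.
Bonds outstanding: weight = 58922.88699/150561.63699 = 0.3914; after-tax cost = 3.2% × (1 − 19%) = 2.5920%.
WACC = 0.6086 × 12.8400% + 0.3914 × 2.5920% = 8.8294%.

8.83%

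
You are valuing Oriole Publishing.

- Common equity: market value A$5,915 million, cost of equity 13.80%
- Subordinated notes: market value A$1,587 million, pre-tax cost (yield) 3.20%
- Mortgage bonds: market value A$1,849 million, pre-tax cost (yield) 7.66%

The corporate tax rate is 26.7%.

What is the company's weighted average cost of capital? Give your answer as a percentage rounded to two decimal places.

Total capital V = 5915 + 1587 + 1849 = 9351.
Equity: weight = 5915/9351 = 0.6326; cost = 13.8%.
Subordinated notes: weight = 1587/9351 = 0.1697; after-tax cost = 3.2% × (1 − 26.7%) = 2.3456%.
Mortgage bonds: weight = 1849/9351 = 0.1977; after-tax cost = 7.66% × (1 − 26.7%) = 5.6148%.
WACC = 0.6326 × 13.8000% + 0.1697 × 2.3456% + 0.1977 × 5.6148% = 10.2375%.

10.24%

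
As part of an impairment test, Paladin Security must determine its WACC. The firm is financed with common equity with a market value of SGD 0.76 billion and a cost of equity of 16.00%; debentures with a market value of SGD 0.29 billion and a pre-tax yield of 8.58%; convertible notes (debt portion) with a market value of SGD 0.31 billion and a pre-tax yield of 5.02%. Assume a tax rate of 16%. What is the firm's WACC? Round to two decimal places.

11.44%

Total capital V = 0.76 + 0.29 + 0.31 = 1.36.
Equity: weight = 0.76/1.36 = 0.5588; cost = 16%.
Debentures: weight = 0.29/1.36 = 0.2132; after-tax cost = 8.58% × (1 − 16%) = 7.2072%.
Convertible notes (debt portion): weight = 0.31/1.36 = 0.2279; after-tax cost = 5.02% × (1 − 16%) = 4.2168%.
WACC = 0.5588 × 16.0000% + 0.2132 × 7.2072% + 0.2279 × 4.2168% = 11.4392%.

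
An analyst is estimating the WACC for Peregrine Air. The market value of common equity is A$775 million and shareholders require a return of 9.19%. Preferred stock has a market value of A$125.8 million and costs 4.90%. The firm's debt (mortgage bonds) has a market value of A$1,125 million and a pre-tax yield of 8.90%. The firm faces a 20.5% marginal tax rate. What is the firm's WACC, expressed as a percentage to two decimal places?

Total capital V = 775 + 125.8 + 1125 = 2025.8.
Equity: weight = 775/2025.8 = 0.3826; cost = 9.19%.
Preferred: weight = 125.8/2025.8 = 0.0621; cost = 4.9%.
Mortgage bonds: weight = 1125/2025.8 = 0.5553; after-tax cost = 8.9% × (1 − 20.5%) = 7.0755%.
WACC = 0.3826 × 9.1900% + 0.0621 × 4.9000% + 0.5553 × 7.0755% = 7.7493%.

7.75%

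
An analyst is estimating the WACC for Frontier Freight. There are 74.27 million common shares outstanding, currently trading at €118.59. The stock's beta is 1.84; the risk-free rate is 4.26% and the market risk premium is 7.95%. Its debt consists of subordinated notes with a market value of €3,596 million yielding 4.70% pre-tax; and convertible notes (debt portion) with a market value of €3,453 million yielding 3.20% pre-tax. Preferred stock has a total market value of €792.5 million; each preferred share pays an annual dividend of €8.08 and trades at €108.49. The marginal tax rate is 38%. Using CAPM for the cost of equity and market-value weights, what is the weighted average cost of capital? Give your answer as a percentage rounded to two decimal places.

11.39%

Cost of equity via CAPM: Re = 4.26% + 1.84 × 7.95% = 18.8880%.
Cost of preferred: Rp = 8.08 / 108.49 = 7.4477%.
Market value of equity E = 118.59 × 74.27m = 8807.6793m.
Total capital V = 8807.6793 + 792.5 + 3596 + 3453 = 16649.1793.
Equity: weight = 8807.6793/16649.1793 = 0.5290; cost = 18.888%.
Preferred: weight = 792.5/16649.1793 = 0.0476; cost = 7.4477%.
Subordinated notes: weight = 3596/16649.1793 = 0.2160; after-tax cost = 4.7% × (1 − 38%) = 2.9140%.
Convertible notes (debt portion): weight = 3453/16649.1793 = 0.2074; after-tax cost = 3.2% × (1 − 38%) = 1.9840%.
WACC = 0.5290 × 18.8880% + 0.0476 × 7.4477% + 0.2160 × 2.9140% + 0.2074 × 1.9840% = 11.3874%.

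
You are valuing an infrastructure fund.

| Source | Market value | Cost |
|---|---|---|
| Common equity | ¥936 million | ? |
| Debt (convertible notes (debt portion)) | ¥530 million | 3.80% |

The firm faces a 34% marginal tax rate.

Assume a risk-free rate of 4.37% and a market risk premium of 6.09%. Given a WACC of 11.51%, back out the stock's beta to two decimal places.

2.01

Total capital V = 936 + 530 = 1466.
Equity weight = 936/1466 = 0.6385.
Convertible notes (debt portion) weight = 530/1466 = 0.3615.
Debt contribution = 0.3615 × 3.8% × (1 − 34%) = 0.9067%.
Required equity contribution = 11.51% − 0.9067% = 10.6033%  ⇒  Re = 16.6073%.
CAPM: 16.6073% = 4.37% + β × 6.09%  ⇒  β = 2.0094.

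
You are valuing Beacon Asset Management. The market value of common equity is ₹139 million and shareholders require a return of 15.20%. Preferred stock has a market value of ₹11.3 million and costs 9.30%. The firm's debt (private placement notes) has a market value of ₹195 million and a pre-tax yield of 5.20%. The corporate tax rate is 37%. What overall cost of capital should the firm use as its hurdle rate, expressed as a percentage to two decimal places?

Total capital V = 139 + 11.3 + 195 = 345.3.
Equity: weight = 139/345.3 = 0.4025; cost = 15.2%.
Preferred: weight = 11.3/345.3 = 0.0327; cost = 9.3%.
Private placement notes: weight = 195/345.3 = 0.5647; after-tax cost = 5.2% × (1 − 37%) = 3.2760%.
WACC = 0.4025 × 15.2000% + 0.0327 × 9.3000% + 0.5647 × 3.2760% = 8.2731%.

8.27%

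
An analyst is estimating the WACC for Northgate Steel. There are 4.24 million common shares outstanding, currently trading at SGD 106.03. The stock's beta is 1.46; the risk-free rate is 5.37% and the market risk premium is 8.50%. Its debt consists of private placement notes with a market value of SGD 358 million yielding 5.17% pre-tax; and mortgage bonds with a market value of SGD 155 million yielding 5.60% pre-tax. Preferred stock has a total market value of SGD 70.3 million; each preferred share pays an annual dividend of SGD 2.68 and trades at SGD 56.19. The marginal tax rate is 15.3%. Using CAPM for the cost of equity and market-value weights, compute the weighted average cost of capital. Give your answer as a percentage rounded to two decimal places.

10.29%

Cost of equity via CAPM: Re = 5.37% + 1.46 × 8.5% = 17.7800%.
Cost of preferred: Rp = 2.68 / 56.19 = 4.7695%.
Market value of equity E = 106.03 × 4.24m = 449.5672m.
Total capital V = 449.5672 + 70.3 + 358 + 155 = 1032.8672.
Equity: weight = 449.5672/1032.8672 = 0.4353; cost = 17.78%.
Preferred: weight = 70.3/1032.8672 = 0.0681; cost = 4.7695%.
Private placement notes: weight = 358/1032.8672 = 0.3466; after-tax cost = 5.17% × (1 − 15.3%) = 4.3790%.
Mortgage bonds: weight = 155/1032.8672 = 0.1501; after-tax cost = 5.6% × (1 − 15.3%) = 4.7432%.
WACC = 0.4353 × 17.7800% + 0.0681 × 4.7695% + 0.3466 × 4.3790% + 0.1501 × 4.7432% = 10.2932%.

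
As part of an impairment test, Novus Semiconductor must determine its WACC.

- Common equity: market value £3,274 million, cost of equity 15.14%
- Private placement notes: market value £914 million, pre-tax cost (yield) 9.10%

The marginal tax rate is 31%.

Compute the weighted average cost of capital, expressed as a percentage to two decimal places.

Total capital V = 3274 + 914 = 4188.
Equity: weight = 3274/4188 = 0.7818; cost = 15.14%.
Private placement notes: weight = 914/4188 = 0.2182; after-tax cost = 9.1% × (1 − 31%) = 6.2790%.
WACC = 0.7818 × 15.1400% + 0.2182 × 6.2790% = 13.2062%.

13.21%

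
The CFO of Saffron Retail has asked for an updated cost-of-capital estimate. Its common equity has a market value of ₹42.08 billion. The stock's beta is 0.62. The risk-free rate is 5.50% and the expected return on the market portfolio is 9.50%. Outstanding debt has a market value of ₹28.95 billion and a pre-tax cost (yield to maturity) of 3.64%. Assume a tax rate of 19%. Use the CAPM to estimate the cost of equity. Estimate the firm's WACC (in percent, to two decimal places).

5.93%

Market risk premium = 9.5% − 5.5% = 4.0%.
Cost of equity via CAPM: Re = 5.5% + 0.62 × 4.0% = 7.9800%.
Total capital V = 42.08 + 28.95 = 71.03.
Equity: weight = 42.08/71.03 = 0.5924; cost = 7.98%.
Debt: weight = 28.95/71.03 = 0.4076; after-tax cost = 3.64% × (1 − 19%) = 2.9484%.
WACC = 0.5924 × 7.9800% + 0.4076 × 2.9484% = 5.9292%.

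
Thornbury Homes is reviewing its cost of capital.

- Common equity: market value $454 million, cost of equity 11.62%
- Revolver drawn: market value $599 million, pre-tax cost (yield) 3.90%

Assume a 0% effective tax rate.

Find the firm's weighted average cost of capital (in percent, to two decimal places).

7.23%

Total capital V = 454 + 599 = 1053.
Equity: weight = 454/1053 = 0.4311; cost = 11.62%.
Revolver drawn: weight = 599/1053 = 0.5689; after-tax cost = 3.9% × (1 − 0%) = 3.9000%.
WACC = 0.4311 × 11.6200% + 0.5689 × 3.9000% = 7.2285%.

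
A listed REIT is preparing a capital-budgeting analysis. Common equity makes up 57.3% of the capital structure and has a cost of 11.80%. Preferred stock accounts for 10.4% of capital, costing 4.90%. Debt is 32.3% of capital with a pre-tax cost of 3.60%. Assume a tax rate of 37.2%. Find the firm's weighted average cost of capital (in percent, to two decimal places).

After-tax cost of debt = 3.6% × (1 − 37.2%) = 2.2608%.
WACC = 0.573 × 11.8000% + 0.104 × 4.9000% + 0.323 × 2.2608% = 8.0012%.

8.00%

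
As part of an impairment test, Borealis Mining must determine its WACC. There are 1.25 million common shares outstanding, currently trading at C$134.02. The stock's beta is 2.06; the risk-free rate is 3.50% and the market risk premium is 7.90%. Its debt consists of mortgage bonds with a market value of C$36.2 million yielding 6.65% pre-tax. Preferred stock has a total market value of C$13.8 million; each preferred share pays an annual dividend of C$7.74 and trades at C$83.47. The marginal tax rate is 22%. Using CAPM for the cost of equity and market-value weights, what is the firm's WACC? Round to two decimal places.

16.68%

Cost of equity via CAPM: Re = 3.5% + 2.06 × 7.9% = 19.7740%.
Cost of preferred: Rp = 7.74 / 83.47 = 9.2728%.
Market value of equity E = 134.02 × 1.25m = 167.525m.
Total capital V = 167.525 + 13.8 + 36.2 = 217.525.
Equity: weight = 167.525/217.525 = 0.7701; cost = 19.774%.
Preferred: weight = 13.8/217.525 = 0.0634; cost = 9.2728%.
Mortgage bonds: weight = 36.2/217.525 = 0.1664; after-tax cost = 6.65% × (1 − 22%) = 5.1870%.
WACC = 0.7701 × 19.7740% + 0.0634 × 9.2728% + 0.1664 × 5.1870% = 16.6803%.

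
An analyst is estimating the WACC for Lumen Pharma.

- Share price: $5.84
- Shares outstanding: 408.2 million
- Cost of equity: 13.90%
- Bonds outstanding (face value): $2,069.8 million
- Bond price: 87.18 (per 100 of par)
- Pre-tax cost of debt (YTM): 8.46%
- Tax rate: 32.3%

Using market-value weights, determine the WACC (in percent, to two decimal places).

10.38%

Market value of equity E = 5.84 × 408.2m = 2383.888m. Market value of debt D = 2069.8m × 87.18/100 = 1804.45164m.
Total capital V = 2383.888 + 1804.45164 = 4188.33964.
Equity: weight = 2383.888/4188.33964 = 0.5692; cost = 13.9%.
Bonds outstanding: weight = 1804.45164/4188.33964 = 0.4308; after-tax cost = 8.46% × (1 − 32.3%) = 5.7274%.
WACC = 0.5692 × 13.9000% + 0.4308 × 5.7274% = 10.3790%.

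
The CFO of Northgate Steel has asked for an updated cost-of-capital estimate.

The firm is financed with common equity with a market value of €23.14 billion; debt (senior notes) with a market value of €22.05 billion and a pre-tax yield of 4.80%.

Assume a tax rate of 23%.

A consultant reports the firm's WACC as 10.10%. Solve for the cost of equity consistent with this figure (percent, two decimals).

Total capital V = 23.14 + 22.05 = 45.19.
Equity weight = 23.14/45.19 = 0.5121.
Senior notes weight = 22.05/45.19 = 0.4879.
Debt contribution = 0.4879 × 4.8% × (1 − 23%) = 1.8034%.
Required equity contribution = 10.1% − 1.8034% = 8.2966%.
Re = 8.2966% / 0.5121 = 16.2023%.

16.20%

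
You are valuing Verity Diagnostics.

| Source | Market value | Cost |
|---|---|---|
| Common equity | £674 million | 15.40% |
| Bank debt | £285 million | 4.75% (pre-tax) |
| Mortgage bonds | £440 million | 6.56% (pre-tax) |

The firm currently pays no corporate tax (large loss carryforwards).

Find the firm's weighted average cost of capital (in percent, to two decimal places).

10.45%

Total capital V = 674 + 285 + 440 = 1399.
Equity: weight = 674/1399 = 0.4818; cost = 15.4%.
Bank debt: weight = 285/1399 = 0.2037; after-tax cost = 4.75% × (1 − 0%) = 4.7500%.
Mortgage bonds: weight = 440/1399 = 0.3145; after-tax cost = 6.56% × (1 − 0%) = 6.5600%.
WACC = 0.4818 × 15.4000% + 0.2037 × 4.7500% + 0.3145 × 6.5600% = 10.4501%.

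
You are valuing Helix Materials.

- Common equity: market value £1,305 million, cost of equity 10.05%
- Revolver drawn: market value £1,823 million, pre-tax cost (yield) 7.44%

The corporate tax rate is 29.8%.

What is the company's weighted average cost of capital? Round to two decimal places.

7.24%

Total capital V = 1305 + 1823 = 3128.
Equity: weight = 1305/3128 = 0.4172; cost = 10.05%.
Revolver drawn: weight = 1823/3128 = 0.5828; after-tax cost = 7.44% × (1 − 29.8%) = 5.2229%.
WACC = 0.4172 × 10.0500% + 0.5828 × 5.2229% = 7.2368%.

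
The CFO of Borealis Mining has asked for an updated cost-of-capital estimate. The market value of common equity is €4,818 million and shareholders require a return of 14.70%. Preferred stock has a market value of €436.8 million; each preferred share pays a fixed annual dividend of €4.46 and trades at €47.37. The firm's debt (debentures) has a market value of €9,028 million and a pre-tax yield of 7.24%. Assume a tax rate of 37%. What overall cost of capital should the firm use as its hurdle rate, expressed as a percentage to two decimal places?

Cost of preferred: Rp = 4.46 / 47.37 = 9.4152%.
Total capital V = 4818 + 436.8 + 9028 = 14282.8.
Equity: weight = 4818/14282.8 = 0.3373; cost = 14.7%.
Preferred: weight = 436.8/14282.8 = 0.0306; cost = 9.4152%.
Debentures: weight = 9028/14282.8 = 0.6321; after-tax cost = 7.24% × (1 − 37%) = 4.5612%.
WACC = 0.3373 × 14.7000% + 0.0306 × 9.4152% + 0.6321 × 4.5612% = 8.1298%.

8.13%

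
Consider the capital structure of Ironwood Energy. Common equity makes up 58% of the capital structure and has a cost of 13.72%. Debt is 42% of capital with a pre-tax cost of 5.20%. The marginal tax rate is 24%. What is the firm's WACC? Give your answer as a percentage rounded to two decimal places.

9.62%

After-tax cost of debt = 5.2% × (1 − 24%) = 3.9520%.
WACC = 0.580 × 13.7200% + 0.420 × 3.9520% = 9.6174%.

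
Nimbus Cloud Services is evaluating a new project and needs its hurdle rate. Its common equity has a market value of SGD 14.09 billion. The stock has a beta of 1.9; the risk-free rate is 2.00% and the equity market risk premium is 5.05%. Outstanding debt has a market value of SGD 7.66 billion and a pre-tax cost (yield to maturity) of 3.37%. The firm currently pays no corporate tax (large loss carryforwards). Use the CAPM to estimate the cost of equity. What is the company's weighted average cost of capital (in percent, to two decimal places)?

Cost of equity via CAPM: Re = 2.0% + 1.9 × 5.05% = 11.5950%.
Total capital V = 14.09 + 7.66 = 21.75.
Equity: weight = 14.09/21.75 = 0.6478; cost = 11.595%.
Debt: weight = 7.66/21.75 = 0.3522; after-tax cost = 3.37% × (1 − 0%) = 3.3700%.
WACC = 0.6478 × 11.5950% + 0.3522 × 3.3700% = 8.6983%.

8.70%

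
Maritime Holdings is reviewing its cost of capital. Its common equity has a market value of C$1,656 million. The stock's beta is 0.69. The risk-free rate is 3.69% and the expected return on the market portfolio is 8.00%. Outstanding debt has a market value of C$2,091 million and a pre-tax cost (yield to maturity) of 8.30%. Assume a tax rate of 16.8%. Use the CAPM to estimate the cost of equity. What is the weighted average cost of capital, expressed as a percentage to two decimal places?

6.80%

Market risk premium = 8.0% − 3.69% = 4.31%.
Cost of equity via CAPM: Re = 3.69% + 0.69 × 4.31% = 6.6639%.
Total capital V = 1656 + 2091 = 3747.
Equity: weight = 1656/3747 = 0.4420; cost = 6.6639%.
Debt: weight = 2091/3747 = 0.5580; after-tax cost = 8.3% × (1 − 16.8%) = 6.9056%.
WACC = 0.4420 × 6.6639% + 0.5580 × 6.9056% = 6.7988%.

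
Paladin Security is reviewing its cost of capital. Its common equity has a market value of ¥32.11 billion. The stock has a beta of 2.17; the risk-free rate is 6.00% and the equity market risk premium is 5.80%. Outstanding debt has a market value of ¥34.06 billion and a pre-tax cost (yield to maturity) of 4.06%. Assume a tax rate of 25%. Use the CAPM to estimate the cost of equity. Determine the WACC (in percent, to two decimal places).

10.59%

Cost of equity via CAPM: Re = 6.0% + 2.17 × 5.8% = 18.5860%.
Total capital V = 32.11 + 34.06 = 66.17.
Equity: weight = 32.11/66.17 = 0.4853; cost = 18.586%.
Debt: weight = 34.06/66.17 = 0.5147; after-tax cost = 4.06% × (1 − 25%) = 3.0450%.
WACC = 0.4853 × 18.5860% + 0.5147 × 3.0450% = 10.5865%.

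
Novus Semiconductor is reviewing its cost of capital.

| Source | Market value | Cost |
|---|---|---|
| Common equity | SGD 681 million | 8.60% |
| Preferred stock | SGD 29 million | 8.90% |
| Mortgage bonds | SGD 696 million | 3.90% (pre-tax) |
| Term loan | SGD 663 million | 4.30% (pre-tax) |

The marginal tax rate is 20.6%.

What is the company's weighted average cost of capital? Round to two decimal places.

Total capital V = 681 + 29 + 696 + 663 = 2069.
Equity: weight = 681/2069 = 0.3291; cost = 8.6%.
Preferred: weight = 29/2069 = 0.0140; cost = 8.9%.
Mortgage bonds: weight = 696/2069 = 0.3364; after-tax cost = 3.9% × (1 − 20.6%) = 3.0966%.
Term loan: weight = 663/2069 = 0.3204; after-tax cost = 4.3% × (1 − 20.6%) = 3.4142%.
WACC = 0.3291 × 8.6000% + 0.0140 × 8.9000% + 0.3364 × 3.0966% + 0.3204 × 3.4142% = 5.0911%.

5.09%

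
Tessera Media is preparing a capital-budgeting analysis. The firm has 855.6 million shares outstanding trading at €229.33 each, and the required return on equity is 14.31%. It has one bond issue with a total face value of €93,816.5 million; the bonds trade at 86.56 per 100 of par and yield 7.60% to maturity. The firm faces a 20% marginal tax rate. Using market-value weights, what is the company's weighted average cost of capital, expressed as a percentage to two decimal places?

11.90%

Market value of equity E = 229.33 × 855.6m = 196214.748m. Market value of debt D = 93816.5m × 86.56/100 = 81207.5624m.
Total capital V = 196214.748 + 81207.5624 = 277422.3104.
Equity: weight = 196214.748/277422.3104 = 0.7073; cost = 14.31%.
Bonds outstanding: weight = 81207.5624/277422.3104 = 0.2927; after-tax cost = 7.6% × (1 − 20%) = 6.0800%.
WACC = 0.7073 × 14.3100% + 0.2927 × 6.0800% = 11.9009%.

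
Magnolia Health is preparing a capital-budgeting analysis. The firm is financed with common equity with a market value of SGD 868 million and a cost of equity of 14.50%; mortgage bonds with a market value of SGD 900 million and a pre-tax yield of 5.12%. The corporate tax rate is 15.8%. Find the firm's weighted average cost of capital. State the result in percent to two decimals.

9.31%

Total capital V = 868 + 900 = 1768.
Equity: weight = 868/1768 = 0.4910; cost = 14.5%.
Mortgage bonds: weight = 900/1768 = 0.5090; after-tax cost = 5.12% × (1 − 15.8%) = 4.3110%.
WACC = 0.4910 × 14.5000% + 0.5090 × 4.3110% = 9.3133%.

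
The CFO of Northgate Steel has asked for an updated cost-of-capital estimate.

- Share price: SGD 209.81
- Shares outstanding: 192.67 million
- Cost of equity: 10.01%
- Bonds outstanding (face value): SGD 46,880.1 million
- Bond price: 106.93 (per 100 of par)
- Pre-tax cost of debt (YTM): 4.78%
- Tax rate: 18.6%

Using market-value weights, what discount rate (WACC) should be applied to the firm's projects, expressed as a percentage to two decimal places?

6.62%

Market value of equity E = 209.81 × 192.67m = 40424.0927m. Market value of debt D = 46880.1m × 106.93/100 = 50128.89093m.
Total capital V = 40424.0927 + 50128.89093 = 90552.98363.
Equity: weight = 40424.0927/90552.98363 = 0.4464; cost = 10.01%.
Bonds outstanding: weight = 50128.89093/90552.98363 = 0.5536; after-tax cost = 4.78% × (1 − 18.6%) = 3.8909%.
WACC = 0.4464 × 10.0100% + 0.5536 × 3.8909% = 6.6226%.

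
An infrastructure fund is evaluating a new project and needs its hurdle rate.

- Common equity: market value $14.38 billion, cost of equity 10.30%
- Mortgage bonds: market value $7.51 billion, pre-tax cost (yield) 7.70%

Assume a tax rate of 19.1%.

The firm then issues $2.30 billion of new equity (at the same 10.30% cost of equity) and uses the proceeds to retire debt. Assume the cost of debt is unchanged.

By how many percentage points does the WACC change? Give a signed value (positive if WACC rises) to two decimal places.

Current WACC:
Total capital V = 14.38 + 7.51 = 21.89.
Equity: weight = 14.38/21.89 = 0.6569; cost = 10.3%.
Mortgage bonds: weight = 7.51/21.89 = 0.3431; after-tax cost = 7.7% × (1 − 19.1%) = 6.2293%.
WACC = 0.6569 × 10.3000% + 0.3431 × 6.2293% = 8.9034%.
After the change:
Total capital V = 16.68 + 5.21 = 21.89.
Equity: weight = 16.68/21.89 = 0.7620; cost = 10.3%.
Mortgage bonds: weight = 5.21/21.89 = 0.2380; after-tax cost = 7.7% × (1 − 19.1%) = 6.2293%.
WACC = 0.7620 × 10.3000% + 0.2380 × 6.2293% = 9.3311%.
Change in WACC = 9.3311% − 8.9034% = 0.4277 pp.

+0.43 pp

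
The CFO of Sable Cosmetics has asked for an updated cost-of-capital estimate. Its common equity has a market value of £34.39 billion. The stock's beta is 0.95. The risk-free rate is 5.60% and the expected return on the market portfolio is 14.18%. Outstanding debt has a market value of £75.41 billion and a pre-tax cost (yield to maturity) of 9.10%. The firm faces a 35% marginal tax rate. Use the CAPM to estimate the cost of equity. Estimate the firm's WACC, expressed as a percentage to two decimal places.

Market risk premium = 14.18% − 5.6% = 8.58%.
Cost of equity via CAPM: Re = 5.6% + 0.95 × 8.58% = 13.7510%.
Total capital V = 34.39 + 75.41 = 109.8.
Equity: weight = 34.39/109.8 = 0.3132; cost = 13.751%.
Debt: weight = 75.41/109.8 = 0.6868; after-tax cost = 9.1% × (1 − 35%) = 5.9150%.
WACC = 0.3132 × 13.7510% + 0.6868 × 5.9150% = 8.3693%.

8.37%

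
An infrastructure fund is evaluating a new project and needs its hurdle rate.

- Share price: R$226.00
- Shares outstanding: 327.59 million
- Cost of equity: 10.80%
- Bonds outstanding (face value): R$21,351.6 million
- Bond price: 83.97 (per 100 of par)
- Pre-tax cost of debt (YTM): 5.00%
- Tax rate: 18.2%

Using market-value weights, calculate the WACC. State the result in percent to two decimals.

9.49%

Market value of equity E = 226.0 × 327.59m = 74035.34m. Market value of debt D = 21351.6m × 83.97/100 = 17928.93852m.
Total capital V = 74035.34 + 17928.93852 = 91964.27852.
Equity: weight = 74035.34/91964.27852 = 0.8050; cost = 10.8%.
Bonds outstanding: weight = 17928.93852/91964.27852 = 0.1950; after-tax cost = 5% × (1 − 18.2%) = 4.0900%.
WACC = 0.8050 × 10.8000% + 0.1950 × 4.0900% = 9.4918%.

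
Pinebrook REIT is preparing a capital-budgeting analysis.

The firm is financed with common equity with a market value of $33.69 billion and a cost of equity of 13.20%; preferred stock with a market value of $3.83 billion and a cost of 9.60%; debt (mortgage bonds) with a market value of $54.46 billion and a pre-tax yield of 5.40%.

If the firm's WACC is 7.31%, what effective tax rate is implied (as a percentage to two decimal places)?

35.09%

Total capital V = 33.69 + 3.83 + 54.46 = 91.98.
Equity weight = 33.69/91.98 = 0.3663.
Preferred weight = 3.83/91.98 = 0.0416.
Mortgage bonds weight = 54.46/91.98 = 0.5921.
Equity contribution = 0.3663 × 13.2% = 4.8348%.
Preferred contribution = 0.0416 × 9.6% = 0.3997%.
Debt contribution must be 7.31% − 5.2346% = 2.0754%.
0.5921 × 5.4% × (1 − T) = 2.0754%  ⇒  (1 − T) = 0.6491.
T = 35.0873%.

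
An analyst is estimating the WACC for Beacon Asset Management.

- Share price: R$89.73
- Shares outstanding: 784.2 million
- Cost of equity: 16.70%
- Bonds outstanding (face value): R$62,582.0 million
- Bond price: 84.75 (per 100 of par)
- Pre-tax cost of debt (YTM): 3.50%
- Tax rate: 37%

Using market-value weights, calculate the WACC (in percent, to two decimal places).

Market value of equity E = 89.73 × 784.2m = 70366.266m. Market value of debt D = 62582m × 84.75/100 = 53038.245m.
Total capital V = 70366.266 + 53038.245 = 123404.511.
Equity: weight = 70366.266/123404.511 = 0.5702; cost = 16.7%.
Bonds outstanding: weight = 53038.245/123404.511 = 0.4298; after-tax cost = 3.5% × (1 − 37%) = 2.2050%.
WACC = 0.5702 × 16.7000% + 0.4298 × 2.2050% = 10.4702%.

10.47%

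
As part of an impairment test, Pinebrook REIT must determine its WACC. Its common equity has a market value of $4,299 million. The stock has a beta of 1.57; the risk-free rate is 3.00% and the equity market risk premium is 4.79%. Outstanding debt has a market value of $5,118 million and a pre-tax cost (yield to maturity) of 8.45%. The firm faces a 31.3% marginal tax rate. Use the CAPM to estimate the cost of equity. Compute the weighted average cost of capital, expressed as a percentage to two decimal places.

7.96%

Cost of equity via CAPM: Re = 3.0% + 1.57 × 4.79% = 10.5203%.
Total capital V = 4299 + 5118 = 9417.
Equity: weight = 4299/9417 = 0.4565; cost = 10.5203%.
Debt: weight = 5118/9417 = 0.5435; after-tax cost = 8.45% × (1 − 31.3%) = 5.8052%.
WACC = 0.4565 × 10.5203% + 0.5435 × 5.8052% = 7.9577%.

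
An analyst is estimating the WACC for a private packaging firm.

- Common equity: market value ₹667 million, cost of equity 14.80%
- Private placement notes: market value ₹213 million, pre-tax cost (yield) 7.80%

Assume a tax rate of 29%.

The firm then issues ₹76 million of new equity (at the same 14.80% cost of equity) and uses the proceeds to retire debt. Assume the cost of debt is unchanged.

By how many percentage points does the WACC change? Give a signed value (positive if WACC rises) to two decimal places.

Current WACC:
Total capital V = 667 + 213 = 880.
Equity: weight = 667/880 = 0.7580; cost = 14.8%.
Private placement notes: weight = 213/880 = 0.2420; after-tax cost = 7.8% × (1 − 29%) = 5.5380%.
WACC = 0.7580 × 14.8000% + 0.2420 × 5.5380% = 12.5582%.
After the change:
Total capital V = 743 + 137 = 880.
Equity: weight = 743/880 = 0.8443; cost = 14.8%.
Private placement notes: weight = 137/880 = 0.1557; after-tax cost = 7.8% × (1 − 29%) = 5.5380%.
WACC = 0.8443 × 14.8000% + 0.1557 × 5.5380% = 13.3581%.
Change in WACC = 13.3581% − 12.5582% = 0.7999 pp.

+0.80 pp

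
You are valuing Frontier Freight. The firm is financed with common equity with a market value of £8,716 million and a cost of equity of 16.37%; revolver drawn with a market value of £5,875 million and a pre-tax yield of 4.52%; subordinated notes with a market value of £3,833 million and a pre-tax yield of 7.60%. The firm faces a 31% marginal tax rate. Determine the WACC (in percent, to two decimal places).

Total capital V = 8716 + 5875 + 3833 = 18424.
Equity: weight = 8716/18424 = 0.4731; cost = 16.37%.
Revolver drawn: weight = 5875/18424 = 0.3189; after-tax cost = 4.52% × (1 − 31%) = 3.1188%.
Subordinated notes: weight = 3833/18424 = 0.2080; after-tax cost = 7.6% × (1 − 31%) = 5.2440%.
WACC = 0.4731 × 16.3700% + 0.3189 × 3.1188% + 0.2080 × 5.2440% = 9.8298%.

9.83%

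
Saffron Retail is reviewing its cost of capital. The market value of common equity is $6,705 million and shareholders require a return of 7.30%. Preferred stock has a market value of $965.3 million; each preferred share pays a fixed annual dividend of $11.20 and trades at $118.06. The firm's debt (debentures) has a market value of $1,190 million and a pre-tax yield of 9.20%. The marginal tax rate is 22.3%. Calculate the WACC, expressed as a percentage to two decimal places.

Cost of preferred: Rp = 11.2 / 118.06 = 9.4867%.
Total capital V = 6705 + 965.3 + 1190 = 8860.3.
Equity: weight = 6705/8860.3 = 0.7567; cost = 7.3%.
Preferred: weight = 965.3/8860.3 = 0.1089; cost = 9.4867%.
Debentures: weight = 1190/8860.3 = 0.1343; after-tax cost = 9.2% × (1 − 22.3%) = 7.1484%.
WACC = 0.7567 × 7.3000% + 0.1089 × 9.4867% + 0.1343 × 7.1484% = 7.5179%.

7.52%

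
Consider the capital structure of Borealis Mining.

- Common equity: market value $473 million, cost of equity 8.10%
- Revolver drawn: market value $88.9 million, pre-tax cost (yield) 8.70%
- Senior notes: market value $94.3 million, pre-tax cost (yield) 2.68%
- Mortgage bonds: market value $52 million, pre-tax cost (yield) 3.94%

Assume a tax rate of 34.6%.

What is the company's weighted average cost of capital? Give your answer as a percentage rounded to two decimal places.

6.55%

Total capital V = 473 + 88.9 + 94.3 + 52 = 708.2.
Equity: weight = 473/708.2 = 0.6679; cost = 8.1%.
Revolver drawn: weight = 88.9/708.2 = 0.1255; after-tax cost = 8.7% × (1 − 34.6%) = 5.6898%.
Senior notes: weight = 94.3/708.2 = 0.1332; after-tax cost = 2.68% × (1 − 34.6%) = 1.7527%.
Mortgage bonds: weight = 52/708.2 = 0.0734; after-tax cost = 3.94% × (1 − 34.6%) = 2.5768%.
WACC = 0.6679 × 8.1000% + 0.1255 × 5.6898% + 0.1332 × 1.7527% + 0.0734 × 2.5768% = 6.5467%.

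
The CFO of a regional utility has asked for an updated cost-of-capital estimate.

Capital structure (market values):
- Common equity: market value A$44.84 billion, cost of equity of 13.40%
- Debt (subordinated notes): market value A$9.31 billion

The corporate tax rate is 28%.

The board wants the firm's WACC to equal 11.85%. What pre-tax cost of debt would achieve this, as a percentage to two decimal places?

6.09%

Total capital V = 44.84 + 9.31 = 54.15.
Equity weight = 44.84/54.15 = 0.8281.
Subordinated notes weight = 9.31/54.15 = 0.1719.
Equity contribution = 0.8281 × 13.4% = 11.0961%.
Remaining for debt = 11.85% − 11.0961% = 0.7539%.
Rd × (1 − 28%) × 0.1719 = 0.7539%  ⇒  Rd = 6.0899%.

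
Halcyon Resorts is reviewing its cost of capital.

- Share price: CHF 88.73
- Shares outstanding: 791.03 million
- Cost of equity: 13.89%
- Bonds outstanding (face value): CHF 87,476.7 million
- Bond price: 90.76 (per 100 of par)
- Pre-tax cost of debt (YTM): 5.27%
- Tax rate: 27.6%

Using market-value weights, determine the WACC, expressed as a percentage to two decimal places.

Market value of equity E = 88.73 × 791.03m = 70188.0919m. Market value of debt D = 87476.7m × 90.76/100 = 79393.85292m.
Total capital V = 70188.0919 + 79393.85292 = 149581.94482.
Equity: weight = 70188.0919/149581.94482 = 0.4692; cost = 13.89%.
Bonds outstanding: weight = 79393.85292/149581.94482 = 0.5308; after-tax cost = 5.27% × (1 − 27.6%) = 3.8155%.
WACC = 0.4692 × 13.8900% + 0.5308 × 3.8155% = 8.5427%.

8.54%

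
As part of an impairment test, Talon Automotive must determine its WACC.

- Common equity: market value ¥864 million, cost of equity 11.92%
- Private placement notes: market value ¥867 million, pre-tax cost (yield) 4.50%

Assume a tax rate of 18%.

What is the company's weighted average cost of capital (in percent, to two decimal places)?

Total capital V = 864 + 867 = 1731.
Equity: weight = 864/1731 = 0.4991; cost = 11.92%.
Private placement notes: weight = 867/1731 = 0.5009; after-tax cost = 4.5% × (1 − 18%) = 3.6900%.
WACC = 0.4991 × 11.9200% + 0.5009 × 3.6900% = 7.7979%.

7.80%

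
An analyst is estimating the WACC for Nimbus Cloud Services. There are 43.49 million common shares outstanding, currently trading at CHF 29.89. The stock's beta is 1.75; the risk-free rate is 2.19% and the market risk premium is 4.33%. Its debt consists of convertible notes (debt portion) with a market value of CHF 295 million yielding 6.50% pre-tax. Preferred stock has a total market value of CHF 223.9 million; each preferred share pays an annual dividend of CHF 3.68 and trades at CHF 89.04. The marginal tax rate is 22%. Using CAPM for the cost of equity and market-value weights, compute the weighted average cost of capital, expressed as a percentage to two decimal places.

8.31%

Cost of equity via CAPM: Re = 2.19% + 1.75 × 4.33% = 9.7675%.
Cost of preferred: Rp = 3.68 / 89.04 = 4.1330%.
Market value of equity E = 29.89 × 43.49m = 1299.9161m.
Total capital V = 1299.9161 + 223.9 + 295 = 1818.8161.
Equity: weight = 1299.9161/1818.8161 = 0.7147; cost = 9.7675%.
Preferred: weight = 223.9/1818.8161 = 0.1231; cost = 4.133%.
Convertible notes (debt portion): weight = 295/1818.8161 = 0.1622; after-tax cost = 6.5% × (1 − 22%) = 5.0700%.
WACC = 0.7147 × 9.7675% + 0.1231 × 4.1330% + 0.1622 × 5.0700% = 8.3120%.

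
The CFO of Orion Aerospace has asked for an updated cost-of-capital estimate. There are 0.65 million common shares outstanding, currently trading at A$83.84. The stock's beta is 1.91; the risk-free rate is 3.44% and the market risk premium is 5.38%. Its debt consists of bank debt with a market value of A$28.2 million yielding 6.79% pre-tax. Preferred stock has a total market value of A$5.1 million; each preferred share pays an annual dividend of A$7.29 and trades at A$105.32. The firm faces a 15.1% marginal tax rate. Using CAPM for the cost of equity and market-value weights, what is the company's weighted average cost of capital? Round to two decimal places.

10.77%

Cost of equity via CAPM: Re = 3.44% + 1.91 × 5.38% = 13.7158%.
Cost of preferred: Rp = 7.29 / 105.32 = 6.9218%.
Market value of equity E = 83.84 × 0.65m = 54.496m.
Total capital V = 54.496 + 5.1 + 28.2 = 87.796.
Equity: weight = 54.496/87.796 = 0.6207; cost = 13.7158%.
Preferred: weight = 5.1/87.796 = 0.0581; cost = 6.9218%.
Bank debt: weight = 28.2/87.796 = 0.3212; after-tax cost = 6.79% × (1 − 15.1%) = 5.7647%.
WACC = 0.6207 × 13.7158% + 0.0581 × 6.9218% + 0.3212 × 5.7647% = 10.7673%.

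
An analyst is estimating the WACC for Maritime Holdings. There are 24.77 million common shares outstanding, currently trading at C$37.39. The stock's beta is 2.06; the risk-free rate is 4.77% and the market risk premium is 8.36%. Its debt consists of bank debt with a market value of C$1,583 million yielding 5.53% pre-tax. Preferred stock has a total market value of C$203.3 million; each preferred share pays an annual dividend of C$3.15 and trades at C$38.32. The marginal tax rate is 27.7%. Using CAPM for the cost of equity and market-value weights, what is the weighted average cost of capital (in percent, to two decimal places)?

10.46%

Cost of equity via CAPM: Re = 4.77% + 2.06 × 8.36% = 21.9916%.
Cost of preferred: Rp = 3.15 / 38.32 = 8.2203%.
Market value of equity E = 37.39 × 24.77m = 926.1503m.
Total capital V = 926.1503 + 203.3 + 1583 = 2712.4503.
Equity: weight = 926.1503/2712.4503 = 0.3414; cost = 21.9916%.
Preferred: weight = 203.3/2712.4503 = 0.0750; cost = 8.2203%.
Bank debt: weight = 1583/2712.4503 = 0.5836; after-tax cost = 5.53% × (1 − 27.7%) = 3.9982%.
WACC = 0.3414 × 21.9916% + 0.0750 × 8.2203% + 0.5836 × 3.9982% = 10.4584%.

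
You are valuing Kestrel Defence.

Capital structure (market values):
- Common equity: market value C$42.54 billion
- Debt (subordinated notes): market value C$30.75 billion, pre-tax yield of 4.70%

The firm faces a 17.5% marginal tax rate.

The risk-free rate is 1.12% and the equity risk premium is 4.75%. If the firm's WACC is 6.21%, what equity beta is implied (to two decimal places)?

1.43

Total capital V = 42.54 + 30.75 = 73.29.
Equity weight = 42.54/73.29 = 0.5804.
Subordinated notes weight = 30.75/73.29 = 0.4196.
Debt contribution = 0.4196 × 4.7% × (1 − 17.5%) = 1.6269%.
Required equity contribution = 6.21% − 1.6269% = 4.5831%  ⇒  Re = 7.8960%.
CAPM: 7.8960% = 1.12% + β × 4.75%  ⇒  β = 1.4265.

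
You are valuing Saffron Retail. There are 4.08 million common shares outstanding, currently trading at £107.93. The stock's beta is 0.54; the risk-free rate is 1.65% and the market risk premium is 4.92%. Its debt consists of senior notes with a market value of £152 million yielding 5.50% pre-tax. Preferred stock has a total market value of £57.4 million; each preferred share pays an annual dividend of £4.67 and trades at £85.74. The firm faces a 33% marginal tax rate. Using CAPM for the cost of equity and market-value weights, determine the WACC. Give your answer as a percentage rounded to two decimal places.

Cost of equity via CAPM: Re = 1.65% + 0.54 × 4.92% = 4.3068%.
Cost of preferred: Rp = 4.67 / 85.74 = 5.4467%.
Market value of equity E = 107.93 × 4.08m = 440.3544m.
Total capital V = 440.3544 + 57.4 + 152 = 649.7544.
Equity: weight = 440.3544/649.7544 = 0.6777; cost = 4.3068%.
Preferred: weight = 57.4/649.7544 = 0.0883; cost = 5.4467%.
Senior notes: weight = 152/649.7544 = 0.2339; after-tax cost = 5.5% × (1 − 33%) = 3.6850%.
WACC = 0.6777 × 4.3068% + 0.0883 × 5.4467% + 0.2339 × 3.6850% = 4.2620%.

4.26%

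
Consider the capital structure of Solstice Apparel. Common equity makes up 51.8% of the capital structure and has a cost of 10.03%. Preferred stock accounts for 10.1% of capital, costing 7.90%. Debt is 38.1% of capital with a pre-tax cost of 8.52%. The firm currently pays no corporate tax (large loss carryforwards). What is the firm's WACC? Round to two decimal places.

After-tax cost of debt = 8.52% × (1 − 0%) = 8.5200%.
WACC = 0.518 × 10.0300% + 0.101 × 7.9000% + 0.381 × 8.5200% = 9.2396%.

9.24%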